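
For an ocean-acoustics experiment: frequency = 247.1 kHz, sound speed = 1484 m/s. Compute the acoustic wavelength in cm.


0.6 cm


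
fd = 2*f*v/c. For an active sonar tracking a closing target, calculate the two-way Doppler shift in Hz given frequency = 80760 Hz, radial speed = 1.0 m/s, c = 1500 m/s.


107.68 Hz


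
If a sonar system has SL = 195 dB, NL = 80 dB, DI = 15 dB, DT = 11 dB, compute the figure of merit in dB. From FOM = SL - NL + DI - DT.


119 dB


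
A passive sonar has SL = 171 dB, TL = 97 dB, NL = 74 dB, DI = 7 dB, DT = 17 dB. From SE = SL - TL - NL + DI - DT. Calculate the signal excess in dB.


-10 dB


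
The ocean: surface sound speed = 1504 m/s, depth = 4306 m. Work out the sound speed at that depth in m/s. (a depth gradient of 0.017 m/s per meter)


c = 1504 + 0.017 * 4306 = 1577.202

1577.202 m/s


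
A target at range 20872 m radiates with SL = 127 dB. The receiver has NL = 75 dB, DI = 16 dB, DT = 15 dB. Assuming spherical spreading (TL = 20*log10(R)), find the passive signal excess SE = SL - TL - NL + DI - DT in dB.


Step 1: TL = 20*log10(20872) = 86.39 dB
Step 2: SE = 127 - 86.39 - 75 + 16 - 15 = -33.39

-33.39 dB


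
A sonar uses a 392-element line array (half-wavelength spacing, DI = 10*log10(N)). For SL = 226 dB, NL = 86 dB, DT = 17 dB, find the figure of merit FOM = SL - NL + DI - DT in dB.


148.93 dB


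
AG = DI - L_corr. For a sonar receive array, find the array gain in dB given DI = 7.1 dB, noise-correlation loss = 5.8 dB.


AG = DI - L_corr = 7.1 - 5.8 = 1.3

1.3 dB


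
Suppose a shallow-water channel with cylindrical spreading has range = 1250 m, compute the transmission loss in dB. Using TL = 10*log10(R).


TL = 10*log10(1250) = 30.97

30.97 dB


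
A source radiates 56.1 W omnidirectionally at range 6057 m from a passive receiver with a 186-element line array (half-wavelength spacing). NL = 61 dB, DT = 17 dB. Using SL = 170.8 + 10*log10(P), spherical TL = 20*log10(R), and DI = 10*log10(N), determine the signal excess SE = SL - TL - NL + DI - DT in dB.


57.34 dB


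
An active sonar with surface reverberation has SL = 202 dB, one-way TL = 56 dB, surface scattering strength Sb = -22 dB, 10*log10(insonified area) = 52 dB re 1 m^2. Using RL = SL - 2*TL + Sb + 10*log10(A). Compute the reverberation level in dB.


120 dB


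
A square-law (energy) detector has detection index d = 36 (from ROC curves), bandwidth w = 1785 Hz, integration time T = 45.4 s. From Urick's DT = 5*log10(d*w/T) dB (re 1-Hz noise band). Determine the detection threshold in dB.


DT = 5*log10(d*w/T) = 5*log10(36 * 1785 / 45.4) = 5*log10(1415.42) = 15.75

15.75 dB


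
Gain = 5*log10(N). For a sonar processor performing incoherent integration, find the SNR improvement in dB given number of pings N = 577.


Gain = 5*log10(577) = 13.81

13.81 dB


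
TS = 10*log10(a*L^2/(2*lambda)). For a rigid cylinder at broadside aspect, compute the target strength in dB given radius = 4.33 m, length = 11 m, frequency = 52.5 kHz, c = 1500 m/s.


39.62 dB


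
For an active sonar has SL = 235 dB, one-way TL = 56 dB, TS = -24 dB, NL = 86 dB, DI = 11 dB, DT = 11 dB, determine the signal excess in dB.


13 dB


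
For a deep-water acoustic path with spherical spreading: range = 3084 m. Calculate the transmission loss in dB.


TL = 20*log10(3084) = 69.78

69.78 dB


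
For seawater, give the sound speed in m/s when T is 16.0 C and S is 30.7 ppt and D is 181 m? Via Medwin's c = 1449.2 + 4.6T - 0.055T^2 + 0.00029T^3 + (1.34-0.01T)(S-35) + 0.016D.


1507.73 m/s


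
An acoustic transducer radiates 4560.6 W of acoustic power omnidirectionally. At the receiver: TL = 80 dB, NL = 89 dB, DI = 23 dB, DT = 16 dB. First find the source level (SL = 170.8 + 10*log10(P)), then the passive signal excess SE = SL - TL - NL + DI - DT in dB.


Step 1: SL = 170.8 + 10*log10(4560.6) = 207.39 dB
Step 2: SE = SL - TL - NL + DI - DT = 207.39 - 80 - 89 + 23 - 16 = 45.39

45.39 dB


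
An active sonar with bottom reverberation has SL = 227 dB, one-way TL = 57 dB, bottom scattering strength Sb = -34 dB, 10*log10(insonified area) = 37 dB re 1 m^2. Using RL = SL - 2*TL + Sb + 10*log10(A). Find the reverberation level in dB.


RL = SL - 2*TL + Sb + 10*log10(A) = 227 - 2*57 + (-34) + 37 = 116

116 dB


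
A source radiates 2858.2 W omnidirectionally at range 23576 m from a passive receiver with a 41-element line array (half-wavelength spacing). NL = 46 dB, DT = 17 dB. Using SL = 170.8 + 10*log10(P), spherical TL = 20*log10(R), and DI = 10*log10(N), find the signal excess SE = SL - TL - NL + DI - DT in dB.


Step 1: SL = 170.8 + 10*log10(2858.2) = 205.36 dB
Step 2: TL = 20*log10(23576) = 87.45 dB
Step 3: DI = 10*log10(41) = 16.13 dB
Step 4: SE = SL - TL - NL + DI - DT = 205.36 - 87.45 - 46 + 16.13 - 17 = 71.04

71.04 dB


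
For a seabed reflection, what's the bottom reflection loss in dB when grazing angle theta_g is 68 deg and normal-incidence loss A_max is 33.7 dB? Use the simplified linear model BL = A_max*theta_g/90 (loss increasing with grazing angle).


BL = A_max * theta_g / 90 = 33.7 * 68 / 90 = 25.46

25.46 dB


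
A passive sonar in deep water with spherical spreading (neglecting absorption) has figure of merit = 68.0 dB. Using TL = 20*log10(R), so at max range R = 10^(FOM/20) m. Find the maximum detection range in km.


At max range FOM = TL, so 20*log10(R) = 68.0
R = 10^(68.0/20) = 2511.89 m = 2.51 km

2.51 km


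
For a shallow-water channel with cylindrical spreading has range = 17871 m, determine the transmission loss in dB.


TL = 10*log10(17871) = 42.52

42.52 dB


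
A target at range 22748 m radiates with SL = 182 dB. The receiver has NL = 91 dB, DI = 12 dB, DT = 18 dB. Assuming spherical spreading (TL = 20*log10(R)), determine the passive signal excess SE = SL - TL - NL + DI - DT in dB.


Step 1: TL = 20*log10(22748) = 87.14 dB
Step 2: SE = 182 - 87.14 - 91 + 12 - 18 = -2.14

-2.14 dB


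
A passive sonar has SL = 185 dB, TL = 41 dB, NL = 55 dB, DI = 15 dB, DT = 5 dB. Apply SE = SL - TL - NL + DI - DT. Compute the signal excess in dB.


SE = SL - TL - NL + DI - DT = 185 - 41 - 55 + 15 - 5 = 99

99 dB


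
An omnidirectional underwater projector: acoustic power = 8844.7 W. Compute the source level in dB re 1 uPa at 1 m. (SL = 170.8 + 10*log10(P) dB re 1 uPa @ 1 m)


SL = 170.8 + 10*log10(8844.7) = 170.8 + 39.47 = 210.27

210.27 dB


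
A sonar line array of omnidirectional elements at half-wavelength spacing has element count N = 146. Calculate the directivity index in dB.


DI = 10*log10(146) = 21.64

21.64 dB


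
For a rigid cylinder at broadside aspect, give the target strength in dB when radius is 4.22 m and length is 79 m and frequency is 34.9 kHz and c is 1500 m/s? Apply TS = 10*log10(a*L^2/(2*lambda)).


lambda = 1500/34900 = 0.04298 m
TS = 10*log10(4.22*79^2/(2*0.04298)) = 54.86

54.86 dB


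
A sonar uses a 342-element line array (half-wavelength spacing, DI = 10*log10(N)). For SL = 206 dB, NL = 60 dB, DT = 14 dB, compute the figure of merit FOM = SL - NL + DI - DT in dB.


157.34 dB


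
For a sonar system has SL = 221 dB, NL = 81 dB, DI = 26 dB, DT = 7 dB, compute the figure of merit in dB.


159 dB


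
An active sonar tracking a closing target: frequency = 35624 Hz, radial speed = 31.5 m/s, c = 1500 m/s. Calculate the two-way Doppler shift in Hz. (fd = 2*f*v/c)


fd = 2*f*v/c = 2 * 35624 * 31.5 / 1500 = 1496.21

1496.21 Hz


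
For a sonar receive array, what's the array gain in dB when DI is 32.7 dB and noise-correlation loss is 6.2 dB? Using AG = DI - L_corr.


AG = DI - L_corr = 32.7 - 6.2 = 26.5

26.5 dB


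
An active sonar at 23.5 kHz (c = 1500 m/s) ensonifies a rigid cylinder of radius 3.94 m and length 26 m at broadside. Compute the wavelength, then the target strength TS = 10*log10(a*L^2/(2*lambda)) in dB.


Step 1: lambda = c/f = 1500/23500 = 0.06383 m
Step 2: TS = 10*log10(a*L^2/(2*lambda)) = 10*log10(3.94*26^2/(2*0.06383)) = 43.19

43.19 dB


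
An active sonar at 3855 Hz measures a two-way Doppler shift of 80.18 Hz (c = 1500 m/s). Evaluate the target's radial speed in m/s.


15.6 m/s


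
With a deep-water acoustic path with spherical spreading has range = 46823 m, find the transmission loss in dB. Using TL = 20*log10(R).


93.41 dB


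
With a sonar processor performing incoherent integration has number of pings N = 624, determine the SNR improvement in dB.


Gain = 5*log10(624) = 13.98

13.98 dB


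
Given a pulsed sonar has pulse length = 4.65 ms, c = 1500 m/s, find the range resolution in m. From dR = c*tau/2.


3.4875 m


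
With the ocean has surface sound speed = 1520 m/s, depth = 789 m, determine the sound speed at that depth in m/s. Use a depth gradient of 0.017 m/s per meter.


c = 1520 + 0.017 * 789 = 1533.413

1533.413 m/s


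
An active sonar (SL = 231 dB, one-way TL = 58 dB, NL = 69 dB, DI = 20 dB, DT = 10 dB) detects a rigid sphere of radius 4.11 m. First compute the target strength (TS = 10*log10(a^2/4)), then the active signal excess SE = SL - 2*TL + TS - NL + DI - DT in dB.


Step 1: TS = 10*log10(4.11^2/4) = 6.26 dB
Step 2: SE = SL - 2*TL + TS - NL + DI - DT = 231 - 2*58 + (6.26) - 69 + 20 - 10 = 62.26

62.26 dB


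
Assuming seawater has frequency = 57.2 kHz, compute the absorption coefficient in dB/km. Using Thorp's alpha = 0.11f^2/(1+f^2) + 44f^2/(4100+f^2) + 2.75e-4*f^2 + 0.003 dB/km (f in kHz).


20.541 dB/km


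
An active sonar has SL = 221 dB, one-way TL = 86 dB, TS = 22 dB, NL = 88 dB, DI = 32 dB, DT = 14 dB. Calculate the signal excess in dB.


1 dB


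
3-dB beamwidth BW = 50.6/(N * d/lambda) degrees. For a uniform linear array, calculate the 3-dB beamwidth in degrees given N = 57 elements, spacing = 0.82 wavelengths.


BW = 50.6 / (57 * 0.82) = 50.6 / 46.74 = 1.08

1.08 deg


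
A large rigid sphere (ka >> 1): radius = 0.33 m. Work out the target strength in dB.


TS = 10*log10(0.33^2 / 4) = 10*log10(0.027225) = -15.65

-15.65 dB


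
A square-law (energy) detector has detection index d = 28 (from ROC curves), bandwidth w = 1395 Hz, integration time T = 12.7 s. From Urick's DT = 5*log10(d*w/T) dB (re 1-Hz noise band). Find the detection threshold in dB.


17.44 dB


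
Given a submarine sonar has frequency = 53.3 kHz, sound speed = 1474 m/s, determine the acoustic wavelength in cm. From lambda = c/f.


lambda = c/f = 1474 / 53300 = 0.0277 m = 2.77 cm

2.77 cm


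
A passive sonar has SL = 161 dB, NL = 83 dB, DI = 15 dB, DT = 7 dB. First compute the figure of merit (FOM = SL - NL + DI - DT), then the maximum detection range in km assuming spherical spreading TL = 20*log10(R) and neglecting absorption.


Step 1: FOM = SL - NL + DI - DT = 161 - 83 + 15 - 7 = 86 dB
Step 2: at max range FOM = TL = 20*log10(R), so R = 10^(86/20) = 19952.62 m = 19.95 km

19.95 km


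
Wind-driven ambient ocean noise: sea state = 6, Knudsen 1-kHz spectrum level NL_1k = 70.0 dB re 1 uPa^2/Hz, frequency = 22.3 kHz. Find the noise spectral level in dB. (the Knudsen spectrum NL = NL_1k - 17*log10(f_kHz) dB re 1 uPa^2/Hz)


NL = NL_1k - 17*log10(f_kHz) = 70.0 - 17*log10(22.3) = 70.0 - (22.92) = 47.08

47.08 dB


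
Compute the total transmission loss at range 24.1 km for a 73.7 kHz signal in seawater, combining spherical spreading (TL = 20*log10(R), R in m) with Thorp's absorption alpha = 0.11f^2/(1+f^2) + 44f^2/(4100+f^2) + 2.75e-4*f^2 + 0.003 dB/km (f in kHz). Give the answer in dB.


Step 1 (Thorp): alpha = 0.11*5431.69/(1+5431.69) + 44*5431.69/(4100+5431.69) + 2.75e-4*5431.69 + 0.003 = 26.6804 dB/km
Step 2: TL_spread = 20*log10(24100) = 87.64 dB
Step 3: TL_abs = alpha*R = 26.6804 * 24.1 = 643.0 dB
Step 4: TL_total = 87.64 + 643.0 = 730.64

730.64 dB


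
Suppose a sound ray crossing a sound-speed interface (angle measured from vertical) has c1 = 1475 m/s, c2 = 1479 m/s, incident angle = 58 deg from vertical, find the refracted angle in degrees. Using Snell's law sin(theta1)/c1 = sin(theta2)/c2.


58.25 deg


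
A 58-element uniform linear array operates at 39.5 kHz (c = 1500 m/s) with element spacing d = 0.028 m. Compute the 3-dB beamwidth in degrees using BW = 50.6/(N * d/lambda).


1.18 deg


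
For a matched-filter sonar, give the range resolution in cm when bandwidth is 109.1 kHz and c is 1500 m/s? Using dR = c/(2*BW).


dR = c/(2*BW) = 1500 / (2 * 109.1e3) = 0.0069 m = 0.69 cm

0.69 cm


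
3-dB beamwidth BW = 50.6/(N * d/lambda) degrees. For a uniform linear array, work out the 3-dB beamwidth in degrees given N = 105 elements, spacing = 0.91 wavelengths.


0.53 deg


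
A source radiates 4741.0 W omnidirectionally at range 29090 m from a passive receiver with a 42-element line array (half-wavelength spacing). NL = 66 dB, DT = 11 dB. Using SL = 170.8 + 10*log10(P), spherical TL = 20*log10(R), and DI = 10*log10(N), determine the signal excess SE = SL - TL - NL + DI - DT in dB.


Step 1: SL = 170.8 + 10*log10(4741.0) = 207.56 dB
Step 2: TL = 20*log10(29090) = 89.27 dB
Step 3: DI = 10*log10(42) = 16.23 dB
Step 4: SE = SL - TL - NL + DI - DT = 207.56 - 89.27 - 66 + 16.23 - 11 = 57.52

57.52 dB


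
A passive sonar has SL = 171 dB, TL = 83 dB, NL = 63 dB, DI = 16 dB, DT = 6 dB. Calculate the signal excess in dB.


SE = SL - TL - NL + DI - DT = 171 - 83 - 63 + 16 - 6 = 35

35 dB


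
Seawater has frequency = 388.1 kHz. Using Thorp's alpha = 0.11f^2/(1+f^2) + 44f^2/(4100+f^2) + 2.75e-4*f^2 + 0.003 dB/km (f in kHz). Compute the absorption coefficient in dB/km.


f^2 = 150621.61
alpha = 0.11*150621.61/(1+150621.61) + 44*150621.61/(4100+150621.61) + 2.75e-4*150621.61 + 0.003 = 84.368

84.368 dB/km


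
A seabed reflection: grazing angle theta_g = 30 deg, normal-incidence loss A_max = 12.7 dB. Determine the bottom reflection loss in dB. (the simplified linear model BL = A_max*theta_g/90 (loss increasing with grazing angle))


BL = A_max * theta_g / 90 = 12.7 * 30 / 90 = 4.23

4.23 dB


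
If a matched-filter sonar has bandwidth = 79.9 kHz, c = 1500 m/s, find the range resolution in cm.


dR = c/(2*BW) = 1500 / (2 * 79.9e3) = 0.0094 m = 0.94 cm

0.94 cm


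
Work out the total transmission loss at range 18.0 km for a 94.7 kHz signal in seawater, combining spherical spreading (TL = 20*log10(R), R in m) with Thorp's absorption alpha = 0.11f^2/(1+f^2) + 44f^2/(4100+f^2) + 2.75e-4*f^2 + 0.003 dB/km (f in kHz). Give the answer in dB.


Step 1 (Thorp): alpha = 0.11*8968.09/(1+8968.09) + 44*8968.09/(4100+8968.09) + 2.75e-4*8968.09 + 0.003 = 32.7746 dB/km
Step 2: TL_spread = 20*log10(18000) = 85.11 dB
Step 3: TL_abs = alpha*R = 32.7746 * 18.0 = 589.94 dB
Step 4: TL_total = 85.11 + 589.94 = 675.05

675.05 dB


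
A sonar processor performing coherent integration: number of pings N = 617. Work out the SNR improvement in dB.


Gain = 10*log10(617) = 27.9

27.9 dB


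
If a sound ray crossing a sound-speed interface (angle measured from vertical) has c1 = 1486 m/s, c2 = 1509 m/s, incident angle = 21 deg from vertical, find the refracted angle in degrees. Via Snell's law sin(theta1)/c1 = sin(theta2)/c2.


sin(theta2) = (c2/c1)*sin(theta1) = (1509/1486)*sin(21 deg) = 0.36391
theta2 = arcsin(0.36391) = 21.34

21.34 deg


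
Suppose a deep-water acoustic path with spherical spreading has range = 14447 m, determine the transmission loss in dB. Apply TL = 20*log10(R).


TL = 20*log10(14447) = 83.2

83.2 dB


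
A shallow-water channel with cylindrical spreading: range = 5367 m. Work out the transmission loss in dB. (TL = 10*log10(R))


37.3 dB


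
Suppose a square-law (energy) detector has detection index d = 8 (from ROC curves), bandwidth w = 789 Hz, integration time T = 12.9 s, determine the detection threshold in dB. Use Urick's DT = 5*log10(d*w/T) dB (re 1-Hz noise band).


13.45 dB


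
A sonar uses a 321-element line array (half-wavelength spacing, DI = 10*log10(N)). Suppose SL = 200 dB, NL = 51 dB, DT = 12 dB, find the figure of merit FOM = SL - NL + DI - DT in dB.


Step 1: DI = 10*log10(321) = 25.07 dB
Step 2: FOM = SL - NL + DI - DT = 200 - 51 + 25.07 - 12 = 162.07

162.07 dB


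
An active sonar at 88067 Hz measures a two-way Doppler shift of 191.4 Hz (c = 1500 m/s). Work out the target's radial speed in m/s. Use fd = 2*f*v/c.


From fd = 2*f*v/c, v = c*fd/(2*f) = 1500 * 191.4 / (2*88067) = 1.63

1.63 m/s


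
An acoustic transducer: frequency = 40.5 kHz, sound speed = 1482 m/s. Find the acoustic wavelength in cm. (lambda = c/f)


lambda = c/f = 1482 / 40500 = 0.0366 m = 3.66 cm

3.66 cm


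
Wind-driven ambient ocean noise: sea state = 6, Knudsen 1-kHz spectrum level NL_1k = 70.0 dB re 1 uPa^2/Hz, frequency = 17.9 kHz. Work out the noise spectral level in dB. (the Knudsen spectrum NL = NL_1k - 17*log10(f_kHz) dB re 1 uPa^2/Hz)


48.7 dB


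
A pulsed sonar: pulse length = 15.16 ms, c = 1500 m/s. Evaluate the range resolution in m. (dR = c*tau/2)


11.37 m


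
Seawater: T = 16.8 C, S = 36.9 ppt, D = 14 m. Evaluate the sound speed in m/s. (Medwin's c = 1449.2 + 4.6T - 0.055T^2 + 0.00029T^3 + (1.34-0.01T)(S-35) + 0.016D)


c = 1449.2 + 4.6*16.8 - 0.055*16.8^2 + 0.00029*16.8^3 + (1.34 - 0.01*16.8)*(36.9 - 35) + 0.016*14 = 1514.78

1514.78 m/s


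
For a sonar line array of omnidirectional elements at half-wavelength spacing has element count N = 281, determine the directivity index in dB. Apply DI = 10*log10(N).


DI = 10*log10(281) = 24.49

24.49 dB


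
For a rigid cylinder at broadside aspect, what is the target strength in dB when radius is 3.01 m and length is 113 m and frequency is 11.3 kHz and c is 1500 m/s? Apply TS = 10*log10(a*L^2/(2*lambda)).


lambda = 1500/11300 = 0.13274 m
TS = 10*log10(3.01*113^2/(2*0.13274)) = 51.61

51.61 dB


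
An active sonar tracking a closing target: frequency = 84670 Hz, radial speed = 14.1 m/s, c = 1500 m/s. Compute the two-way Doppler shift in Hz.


fd = 2*f*v/c = 2 * 84670 * 14.1 / 1500 = 1591.8

1591.8 Hz


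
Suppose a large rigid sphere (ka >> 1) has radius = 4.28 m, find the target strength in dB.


6.61 dB


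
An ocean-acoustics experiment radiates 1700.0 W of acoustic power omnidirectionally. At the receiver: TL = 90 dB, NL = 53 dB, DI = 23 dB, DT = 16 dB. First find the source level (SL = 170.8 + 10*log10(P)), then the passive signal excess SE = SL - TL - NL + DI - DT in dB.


Step 1: SL = 170.8 + 10*log10(1700.0) = 203.1 dB
Step 2: SE = SL - TL - NL + DI - DT = 203.1 - 90 - 53 + 23 - 16 = 67.1

67.1 dB


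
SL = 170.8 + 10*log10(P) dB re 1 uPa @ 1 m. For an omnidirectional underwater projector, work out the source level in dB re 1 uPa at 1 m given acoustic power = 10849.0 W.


211.15 dB


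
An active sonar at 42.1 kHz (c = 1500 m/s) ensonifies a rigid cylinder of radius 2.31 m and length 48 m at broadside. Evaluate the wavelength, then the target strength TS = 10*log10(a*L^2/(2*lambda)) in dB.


Step 1: lambda = c/f = 1500/42100 = 0.03563 m
Step 2: TS = 10*log10(a*L^2/(2*lambda)) = 10*log10(2.31*48^2/(2*0.03563)) = 48.73

48.73 dB


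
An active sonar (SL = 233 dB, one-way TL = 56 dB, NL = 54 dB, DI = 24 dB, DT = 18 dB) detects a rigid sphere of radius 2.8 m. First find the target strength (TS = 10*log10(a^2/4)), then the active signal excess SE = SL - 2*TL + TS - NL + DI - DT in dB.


Step 1: TS = 10*log10(2.8^2/4) = 2.92 dB
Step 2: SE = SL - 2*TL + TS - NL + DI - DT = 233 - 2*56 + (2.92) - 54 + 24 - 18 = 75.92

75.92 dB


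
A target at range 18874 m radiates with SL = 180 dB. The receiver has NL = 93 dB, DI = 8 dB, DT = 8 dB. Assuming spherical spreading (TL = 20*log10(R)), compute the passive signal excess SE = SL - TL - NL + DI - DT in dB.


Step 1: TL = 20*log10(18874) = 85.52 dB
Step 2: SE = 180 - 85.52 - 93 + 8 - 8 = 1.48

1.48 dB


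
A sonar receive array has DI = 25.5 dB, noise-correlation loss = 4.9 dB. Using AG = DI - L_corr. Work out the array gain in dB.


AG = DI - L_corr = 25.5 - 4.9 = 20.6

20.6 dB


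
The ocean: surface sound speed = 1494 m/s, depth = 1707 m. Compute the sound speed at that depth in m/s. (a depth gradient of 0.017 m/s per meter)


c = 1494 + 0.017 * 1707 = 1523.019

1523.019 m/s


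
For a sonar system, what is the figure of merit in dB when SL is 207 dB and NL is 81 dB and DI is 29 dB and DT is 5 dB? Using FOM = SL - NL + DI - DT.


FOM = SL - NL + DI - DT = 207 - 81 + 29 - 5 = 150

150 dB


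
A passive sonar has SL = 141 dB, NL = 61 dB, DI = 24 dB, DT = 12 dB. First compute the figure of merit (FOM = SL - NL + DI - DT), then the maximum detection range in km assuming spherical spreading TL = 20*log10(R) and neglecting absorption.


Step 1: FOM = SL - NL + DI - DT = 141 - 61 + 24 - 12 = 92 dB
Step 2: at max range FOM = TL = 20*log10(R), so R = 10^(92/20) = 39810.72 m = 39.81 km

39.81 km


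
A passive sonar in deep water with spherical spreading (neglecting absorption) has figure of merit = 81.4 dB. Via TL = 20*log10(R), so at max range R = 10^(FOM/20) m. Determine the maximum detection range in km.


At max range FOM = TL, so 20*log10(R) = 81.4
R = 10^(81.4/20) = 11748.98 m = 11.75 km

11.75 km


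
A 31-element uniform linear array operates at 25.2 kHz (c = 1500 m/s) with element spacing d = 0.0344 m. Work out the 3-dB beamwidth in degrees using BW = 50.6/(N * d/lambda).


Step 1: lambda = 1500/25200 = 0.05952 m
Step 2: d/lambda = 0.0344/0.05952 = 0.578
Step 3: BW = 50.6/(N * d/lambda) = 50.6/(31 * 0.578) = 2.82

2.82 deg


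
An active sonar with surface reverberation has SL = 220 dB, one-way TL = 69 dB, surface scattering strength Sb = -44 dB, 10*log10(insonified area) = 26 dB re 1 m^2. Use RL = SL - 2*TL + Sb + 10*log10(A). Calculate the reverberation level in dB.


RL = SL - 2*TL + Sb + 10*log10(A) = 220 - 2*69 + (-44) + 26 = 64

64 dB


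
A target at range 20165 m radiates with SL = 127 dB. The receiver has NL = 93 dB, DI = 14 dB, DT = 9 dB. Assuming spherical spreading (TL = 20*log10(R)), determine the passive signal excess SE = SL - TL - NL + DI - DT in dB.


-47.09 dB


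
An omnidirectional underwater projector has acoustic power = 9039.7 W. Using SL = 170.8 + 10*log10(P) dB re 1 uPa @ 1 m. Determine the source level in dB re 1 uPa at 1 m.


SL = 170.8 + 10*log10(9039.7) = 170.8 + 39.56 = 210.36

210.36 dB


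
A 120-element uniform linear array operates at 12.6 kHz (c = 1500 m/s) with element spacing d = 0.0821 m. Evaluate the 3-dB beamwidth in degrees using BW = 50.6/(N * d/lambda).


0.61 deg


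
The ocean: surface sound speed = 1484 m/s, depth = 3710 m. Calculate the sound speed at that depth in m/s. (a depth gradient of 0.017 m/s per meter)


1547.07 m/s


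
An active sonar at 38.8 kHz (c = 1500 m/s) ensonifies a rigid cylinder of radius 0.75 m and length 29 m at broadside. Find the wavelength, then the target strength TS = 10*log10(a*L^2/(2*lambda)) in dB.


Step 1: lambda = c/f = 1500/38800 = 0.03866 m
Step 2: TS = 10*log10(a*L^2/(2*lambda)) = 10*log10(0.75*29^2/(2*0.03866)) = 39.12

39.12 dB


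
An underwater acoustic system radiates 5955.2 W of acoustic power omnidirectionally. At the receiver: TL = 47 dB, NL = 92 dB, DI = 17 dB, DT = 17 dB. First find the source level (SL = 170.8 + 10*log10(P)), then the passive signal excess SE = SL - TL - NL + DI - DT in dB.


Step 1: SL = 170.8 + 10*log10(5955.2) = 208.55 dB
Step 2: SE = SL - TL - NL + DI - DT = 208.55 - 47 - 92 + 17 - 17 = 69.55

69.55 dB


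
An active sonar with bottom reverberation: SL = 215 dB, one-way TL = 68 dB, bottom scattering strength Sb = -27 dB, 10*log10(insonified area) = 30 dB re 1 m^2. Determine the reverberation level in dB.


RL = SL - 2*TL + Sb + 10*log10(A) = 215 - 2*68 + (-27) + 30 = 82

82 dB


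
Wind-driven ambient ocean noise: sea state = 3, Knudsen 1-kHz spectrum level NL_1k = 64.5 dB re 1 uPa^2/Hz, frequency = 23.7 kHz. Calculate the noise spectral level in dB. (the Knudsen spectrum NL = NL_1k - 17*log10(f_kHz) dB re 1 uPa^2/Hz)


41.13 dB


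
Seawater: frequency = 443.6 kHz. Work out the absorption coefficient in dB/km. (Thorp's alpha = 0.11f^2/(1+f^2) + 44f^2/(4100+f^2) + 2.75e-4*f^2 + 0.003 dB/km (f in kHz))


97.33 dB/km


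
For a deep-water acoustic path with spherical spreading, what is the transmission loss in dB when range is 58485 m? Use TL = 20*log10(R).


TL = 20*log10(58485) = 95.34

95.34 dB


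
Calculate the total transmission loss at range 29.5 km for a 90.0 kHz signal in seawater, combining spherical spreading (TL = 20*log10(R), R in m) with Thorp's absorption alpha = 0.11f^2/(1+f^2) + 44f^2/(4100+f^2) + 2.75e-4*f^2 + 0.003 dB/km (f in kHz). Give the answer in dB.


1020.23 dB


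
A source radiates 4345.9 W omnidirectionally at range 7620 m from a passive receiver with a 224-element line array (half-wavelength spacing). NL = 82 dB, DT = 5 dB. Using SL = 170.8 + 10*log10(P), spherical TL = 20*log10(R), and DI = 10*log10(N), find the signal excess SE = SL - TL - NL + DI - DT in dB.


Step 1: SL = 170.8 + 10*log10(4345.9) = 207.18 dB
Step 2: TL = 20*log10(7620) = 77.64 dB
Step 3: DI = 10*log10(224) = 23.5 dB
Step 4: SE = SL - TL - NL + DI - DT = 207.18 - 77.64 - 82 + 23.5 - 5 = 66.04

66.04 dB


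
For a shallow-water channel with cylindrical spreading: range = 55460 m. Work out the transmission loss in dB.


TL = 10*log10(55460) = 47.44

47.44 dB


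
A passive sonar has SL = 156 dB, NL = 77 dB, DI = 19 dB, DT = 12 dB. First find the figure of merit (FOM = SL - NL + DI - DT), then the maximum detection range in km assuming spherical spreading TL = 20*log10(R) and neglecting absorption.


Step 1: FOM = SL - NL + DI - DT = 156 - 77 + 19 - 12 = 86 dB
Step 2: at max range FOM = TL = 20*log10(R), so R = 10^(86/20) = 19952.62 m = 19.95 km

19.95 km


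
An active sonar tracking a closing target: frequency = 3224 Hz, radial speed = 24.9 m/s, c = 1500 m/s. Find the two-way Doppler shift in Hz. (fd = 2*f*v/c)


107.04 Hz


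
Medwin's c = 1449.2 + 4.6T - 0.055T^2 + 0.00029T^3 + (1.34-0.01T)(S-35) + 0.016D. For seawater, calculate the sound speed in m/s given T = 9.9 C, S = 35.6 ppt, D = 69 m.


c = 1449.2 + 4.6*9.9 - 0.055*9.9^2 + 0.00029*9.9^3 + (1.34 - 0.01*9.9)*(35.6 - 35) + 0.016*69 = 1491.48

1491.48 m/s


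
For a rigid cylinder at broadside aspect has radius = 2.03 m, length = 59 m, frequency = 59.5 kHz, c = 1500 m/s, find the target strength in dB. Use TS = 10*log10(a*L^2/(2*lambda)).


lambda = 1500/59500 = 0.02521 m
TS = 10*log10(2.03*59^2/(2*0.02521)) = 51.47

51.47 dB


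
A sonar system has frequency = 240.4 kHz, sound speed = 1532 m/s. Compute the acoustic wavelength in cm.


0.64 cm


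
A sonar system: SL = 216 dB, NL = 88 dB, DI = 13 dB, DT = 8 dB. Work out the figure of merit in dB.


FOM = SL - NL + DI - DT = 216 - 88 + 13 - 8 = 133

133 dB


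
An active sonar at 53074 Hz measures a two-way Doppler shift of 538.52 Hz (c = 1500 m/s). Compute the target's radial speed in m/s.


From fd = 2*f*v/c, v = c*fd/(2*f) = 1500 * 538.52 / (2*53074) = 7.61

7.61 m/s


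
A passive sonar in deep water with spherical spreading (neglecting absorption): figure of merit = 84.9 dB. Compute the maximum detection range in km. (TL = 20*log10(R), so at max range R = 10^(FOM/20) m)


At max range FOM = TL, so 20*log10(R) = 84.9
R = 10^(84.9/20) = 17579.24 m = 17.58 km

17.58 km


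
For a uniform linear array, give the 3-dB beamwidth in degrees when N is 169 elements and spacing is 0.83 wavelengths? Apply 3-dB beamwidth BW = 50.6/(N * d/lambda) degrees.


BW = 50.6 / (169 * 0.83) = 50.6 / 140.27 = 0.36

0.36 deg


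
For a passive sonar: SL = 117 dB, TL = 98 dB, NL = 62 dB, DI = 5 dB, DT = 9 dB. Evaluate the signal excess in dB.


-47 dB


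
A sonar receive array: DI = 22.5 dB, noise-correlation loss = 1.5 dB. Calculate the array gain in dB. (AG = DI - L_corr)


21.0 dB


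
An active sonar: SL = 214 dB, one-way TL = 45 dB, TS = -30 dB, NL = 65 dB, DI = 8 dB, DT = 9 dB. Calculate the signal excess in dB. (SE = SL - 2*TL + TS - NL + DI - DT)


28 dB


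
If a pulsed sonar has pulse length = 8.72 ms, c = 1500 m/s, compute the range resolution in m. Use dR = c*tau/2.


dR = c*tau/2 = 1500 * 8.72e-3 / 2 = 6.54

6.54 m


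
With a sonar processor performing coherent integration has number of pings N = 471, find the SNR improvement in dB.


Gain = 10*log10(471) = 26.73

26.73 dB


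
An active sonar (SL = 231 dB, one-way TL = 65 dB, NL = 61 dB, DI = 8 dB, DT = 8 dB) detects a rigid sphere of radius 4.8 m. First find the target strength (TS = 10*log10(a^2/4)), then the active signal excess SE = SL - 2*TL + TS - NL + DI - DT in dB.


Step 1: TS = 10*log10(4.8^2/4) = 7.6 dB
Step 2: SE = SL - 2*TL + TS - NL + DI - DT = 231 - 2*65 + (7.6) - 61 + 8 - 8 = 47.6

47.6 dB


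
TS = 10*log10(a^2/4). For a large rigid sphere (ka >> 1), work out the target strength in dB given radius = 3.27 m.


TS = 10*log10(3.27^2 / 4) = 10*log10(2.673225) = 4.27

4.27 dB


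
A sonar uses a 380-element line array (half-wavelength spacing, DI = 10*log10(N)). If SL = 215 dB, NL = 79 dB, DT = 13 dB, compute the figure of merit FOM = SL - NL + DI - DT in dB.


Step 1: DI = 10*log10(380) = 25.8 dB
Step 2: FOM = SL - NL + DI - DT = 215 - 79 + 25.8 - 13 = 148.8

148.8 dB


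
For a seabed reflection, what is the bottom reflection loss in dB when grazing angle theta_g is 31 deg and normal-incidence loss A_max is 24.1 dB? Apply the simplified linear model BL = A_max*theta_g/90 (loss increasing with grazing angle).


BL = A_max * theta_g / 90 = 24.1 * 31 / 90 = 8.3

8.3 dB


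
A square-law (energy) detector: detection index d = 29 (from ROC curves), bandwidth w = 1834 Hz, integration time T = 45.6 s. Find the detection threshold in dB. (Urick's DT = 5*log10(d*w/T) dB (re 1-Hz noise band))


15.33 dB


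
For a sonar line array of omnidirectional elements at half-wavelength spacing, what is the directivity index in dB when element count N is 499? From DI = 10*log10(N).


DI = 10*log10(499) = 26.98

26.98 dB


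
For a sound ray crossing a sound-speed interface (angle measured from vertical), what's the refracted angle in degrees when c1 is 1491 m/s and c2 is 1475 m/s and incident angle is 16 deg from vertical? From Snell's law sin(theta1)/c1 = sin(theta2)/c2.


sin(theta2) = (c2/c1)*sin(theta1) = (1475/1491)*sin(16 deg) = 0.27268
theta2 = arcsin(0.27268) = 15.82

15.82 deg


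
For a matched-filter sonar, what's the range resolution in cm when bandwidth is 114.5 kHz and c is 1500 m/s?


0.66 cm


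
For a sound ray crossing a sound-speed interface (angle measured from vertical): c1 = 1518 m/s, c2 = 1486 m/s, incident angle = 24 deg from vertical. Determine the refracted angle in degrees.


23.46 deg


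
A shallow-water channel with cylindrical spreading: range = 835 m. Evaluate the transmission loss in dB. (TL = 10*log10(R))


29.22 dB


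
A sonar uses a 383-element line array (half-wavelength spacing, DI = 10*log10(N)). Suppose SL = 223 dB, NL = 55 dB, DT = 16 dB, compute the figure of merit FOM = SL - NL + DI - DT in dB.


Step 1: DI = 10*log10(383) = 25.83 dB
Step 2: FOM = SL - NL + DI - DT = 223 - 55 + 25.83 - 16 = 177.83

177.83 dB


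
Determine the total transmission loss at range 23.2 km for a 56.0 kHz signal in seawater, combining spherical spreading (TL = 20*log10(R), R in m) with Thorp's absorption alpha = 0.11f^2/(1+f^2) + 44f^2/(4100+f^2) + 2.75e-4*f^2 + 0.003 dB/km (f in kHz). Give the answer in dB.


Step 1 (Thorp): alpha = 0.11*3136.0/(1+3136.0) + 44*3136.0/(4100+3136.0) + 2.75e-4*3136.0 + 0.003 = 20.0445 dB/km
Step 2: TL_spread = 20*log10(23200) = 87.31 dB
Step 3: TL_abs = alpha*R = 20.0445 * 23.2 = 465.03 dB
Step 4: TL_total = 87.31 + 465.03 = 552.34

552.34 dB


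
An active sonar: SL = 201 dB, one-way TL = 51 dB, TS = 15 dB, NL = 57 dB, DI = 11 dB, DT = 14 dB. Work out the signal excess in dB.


SE = SL - 2*TL + TS - NL + DI - DT = 201 - 2*51 + (15) - 57 + 11 - 14 = 54

54 dB


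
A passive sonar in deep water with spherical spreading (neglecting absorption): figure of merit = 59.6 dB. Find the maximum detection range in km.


At max range FOM = TL, so 20*log10(R) = 59.6
R = 10^(59.6/20) = 954.99 m = 0.95 km

0.95 km


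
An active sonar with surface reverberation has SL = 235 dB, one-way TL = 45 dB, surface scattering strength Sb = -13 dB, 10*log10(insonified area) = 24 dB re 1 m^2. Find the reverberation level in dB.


156 dB


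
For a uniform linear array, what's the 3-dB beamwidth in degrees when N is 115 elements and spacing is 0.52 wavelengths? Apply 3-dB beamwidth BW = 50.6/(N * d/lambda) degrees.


0.85 deg


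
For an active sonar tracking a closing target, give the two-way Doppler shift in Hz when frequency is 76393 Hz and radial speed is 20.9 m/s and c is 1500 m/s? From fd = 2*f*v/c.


2128.82 Hz


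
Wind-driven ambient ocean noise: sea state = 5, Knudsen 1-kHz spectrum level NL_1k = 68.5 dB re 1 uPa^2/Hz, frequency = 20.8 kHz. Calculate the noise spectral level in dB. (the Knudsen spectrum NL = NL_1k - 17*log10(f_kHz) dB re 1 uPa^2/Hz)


46.09 dB


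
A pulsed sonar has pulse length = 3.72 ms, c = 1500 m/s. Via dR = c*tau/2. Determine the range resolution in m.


dR = c*tau/2 = 1500 * 3.72e-3 / 2 = 2.79

2.79 m


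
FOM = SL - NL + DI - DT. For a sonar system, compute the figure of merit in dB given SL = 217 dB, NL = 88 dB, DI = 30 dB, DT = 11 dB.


FOM = SL - NL + DI - DT = 217 - 88 + 30 - 11 = 148

148 dB


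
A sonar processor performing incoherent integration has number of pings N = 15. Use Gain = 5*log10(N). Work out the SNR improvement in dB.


5.88 dB


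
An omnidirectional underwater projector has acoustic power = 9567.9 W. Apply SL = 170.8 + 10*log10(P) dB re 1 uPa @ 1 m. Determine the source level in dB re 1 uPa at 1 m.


210.61 dB


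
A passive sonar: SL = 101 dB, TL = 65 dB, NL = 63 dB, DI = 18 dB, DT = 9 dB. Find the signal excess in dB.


-18 dB


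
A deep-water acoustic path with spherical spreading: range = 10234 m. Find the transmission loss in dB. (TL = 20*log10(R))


TL = 20*log10(10234) = 80.2

80.2 dB


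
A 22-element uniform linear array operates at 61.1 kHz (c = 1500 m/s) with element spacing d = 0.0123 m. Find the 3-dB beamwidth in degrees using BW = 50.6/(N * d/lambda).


Step 1: lambda = 1500/61100 = 0.02455 m
Step 2: d/lambda = 0.0123/0.02455 = 0.501
Step 3: BW = 50.6/(N * d/lambda) = 50.6/(22 * 0.501) = 4.59

4.59 deg


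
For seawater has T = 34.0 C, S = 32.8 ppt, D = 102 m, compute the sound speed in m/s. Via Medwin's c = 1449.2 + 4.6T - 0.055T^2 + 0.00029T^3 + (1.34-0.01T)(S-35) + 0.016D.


1552.85 m/s


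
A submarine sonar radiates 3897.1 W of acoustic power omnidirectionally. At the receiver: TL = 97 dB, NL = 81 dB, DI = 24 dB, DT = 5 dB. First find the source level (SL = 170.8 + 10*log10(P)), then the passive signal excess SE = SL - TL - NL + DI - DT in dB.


Step 1: SL = 170.8 + 10*log10(3897.1) = 206.71 dB
Step 2: SE = SL - TL - NL + DI - DT = 206.71 - 97 - 81 + 24 - 5 = 47.71

47.71 dB


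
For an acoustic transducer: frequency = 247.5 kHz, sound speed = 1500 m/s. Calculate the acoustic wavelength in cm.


lambda = c/f = 1500 / 247500 = 0.0061 m = 0.61 cm

0.61 cm


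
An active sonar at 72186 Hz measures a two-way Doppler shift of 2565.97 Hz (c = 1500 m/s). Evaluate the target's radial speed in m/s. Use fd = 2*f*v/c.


26.66 m/s


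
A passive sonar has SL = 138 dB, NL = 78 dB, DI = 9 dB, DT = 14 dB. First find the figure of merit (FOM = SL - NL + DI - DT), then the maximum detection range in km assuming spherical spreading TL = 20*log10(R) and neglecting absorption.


Step 1: FOM = SL - NL + DI - DT = 138 - 78 + 9 - 14 = 55 dB
Step 2: at max range FOM = TL = 20*log10(R), so R = 10^(55/20) = 562.34 m = 0.56 km

0.56 km


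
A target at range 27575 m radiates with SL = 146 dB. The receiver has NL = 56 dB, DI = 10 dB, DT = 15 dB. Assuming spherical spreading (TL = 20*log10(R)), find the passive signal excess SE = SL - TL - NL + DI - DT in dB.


Step 1: TL = 20*log10(27575) = 88.81 dB
Step 2: SE = 146 - 88.81 - 56 + 10 - 15 = -3.81

-3.81 dB


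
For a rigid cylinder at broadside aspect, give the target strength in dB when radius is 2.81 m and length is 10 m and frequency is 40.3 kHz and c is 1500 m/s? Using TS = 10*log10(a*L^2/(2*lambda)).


lambda = 1500/40300 = 0.03722 m
TS = 10*log10(2.81*10^2/(2*0.03722)) = 35.77

35.77 dB


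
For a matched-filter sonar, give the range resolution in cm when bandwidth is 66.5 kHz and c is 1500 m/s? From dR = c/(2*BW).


dR = c/(2*BW) = 1500 / (2 * 66.5e3) = 0.0113 m = 1.13 cm

1.13 cm


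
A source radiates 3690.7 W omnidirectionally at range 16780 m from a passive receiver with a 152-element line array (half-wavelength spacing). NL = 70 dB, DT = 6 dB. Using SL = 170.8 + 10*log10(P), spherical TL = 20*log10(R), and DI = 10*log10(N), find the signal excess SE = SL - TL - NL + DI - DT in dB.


Step 1: SL = 170.8 + 10*log10(3690.7) = 206.47 dB
Step 2: TL = 20*log10(16780) = 84.5 dB
Step 3: DI = 10*log10(152) = 21.82 dB
Step 4: SE = SL - TL - NL + DI - DT = 206.47 - 84.5 - 70 + 21.82 - 6 = 67.79

67.79 dB


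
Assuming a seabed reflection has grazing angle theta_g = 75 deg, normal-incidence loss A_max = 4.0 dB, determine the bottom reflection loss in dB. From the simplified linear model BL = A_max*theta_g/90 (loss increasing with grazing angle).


BL = A_max * theta_g / 90 = 4.0 * 75 / 90 = 3.33

3.33 dB


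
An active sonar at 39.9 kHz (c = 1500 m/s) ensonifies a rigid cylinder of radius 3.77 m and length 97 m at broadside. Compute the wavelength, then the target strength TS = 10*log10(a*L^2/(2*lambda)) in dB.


Step 1: lambda = c/f = 1500/39900 = 0.03759 m
Step 2: TS = 10*log10(a*L^2/(2*lambda)) = 10*log10(3.77*97^2/(2*0.03759)) = 56.74

56.74 dB


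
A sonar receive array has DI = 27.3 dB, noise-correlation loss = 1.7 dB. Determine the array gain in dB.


25.6 dB


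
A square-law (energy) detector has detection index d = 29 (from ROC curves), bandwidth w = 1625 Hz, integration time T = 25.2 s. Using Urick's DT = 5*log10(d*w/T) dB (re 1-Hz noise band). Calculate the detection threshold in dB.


DT = 5*log10(d*w/T) = 5*log10(29 * 1625 / 25.2) = 5*log10(1870.04) = 16.36

16.36 dB


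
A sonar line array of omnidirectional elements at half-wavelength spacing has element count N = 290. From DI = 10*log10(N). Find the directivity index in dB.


DI = 10*log10(290) = 24.62

24.62 dB


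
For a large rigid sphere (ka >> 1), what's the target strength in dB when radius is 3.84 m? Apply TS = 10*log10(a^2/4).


TS = 10*log10(3.84^2 / 4) = 10*log10(3.6864) = 5.67

5.67 dB


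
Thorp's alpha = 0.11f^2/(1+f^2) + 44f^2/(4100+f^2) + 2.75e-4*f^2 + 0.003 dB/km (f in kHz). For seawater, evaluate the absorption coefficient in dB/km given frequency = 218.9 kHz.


f^2 = 47917.21
alpha = 0.11*47917.21/(1+47917.21) + 44*47917.21/(4100+47917.21) + 2.75e-4*47917.21 + 0.003 = 53.822

53.822 dB/km


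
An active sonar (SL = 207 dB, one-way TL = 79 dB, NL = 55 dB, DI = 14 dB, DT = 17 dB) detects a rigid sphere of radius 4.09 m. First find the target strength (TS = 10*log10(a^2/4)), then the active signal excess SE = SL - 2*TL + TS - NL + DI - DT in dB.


Step 1: TS = 10*log10(4.09^2/4) = 6.21 dB
Step 2: SE = SL - 2*TL + TS - NL + DI - DT = 207 - 2*79 + (6.21) - 55 + 14 - 17 = -2.79

-2.79 dB


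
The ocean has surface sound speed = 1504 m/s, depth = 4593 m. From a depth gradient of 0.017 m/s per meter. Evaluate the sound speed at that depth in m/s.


1582.081 m/s
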